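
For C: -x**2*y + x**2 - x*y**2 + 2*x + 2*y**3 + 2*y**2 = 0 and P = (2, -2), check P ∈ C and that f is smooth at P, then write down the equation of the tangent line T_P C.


Tangent line at P: 10*x + 20*y + 20 = 0.

Step 1: f(2, -2) = 0, so P lies on C.
Step 2: partial derivatives
  f_x(x, y) = -2*x*y + 2*x - y**2 + 2, f_y(x, y) = -x**2 - 2*x*y + 6*y**2 + 4*y.
  f_x(P) = 10, f_y(P) = 20 (gradient nonzero, so P is smooth).
Step 3: tangent line at P: 10·(x − 2) + 20·(y − -2) = 0.
Expanding: 10*x + 20*y + 20 = 0.


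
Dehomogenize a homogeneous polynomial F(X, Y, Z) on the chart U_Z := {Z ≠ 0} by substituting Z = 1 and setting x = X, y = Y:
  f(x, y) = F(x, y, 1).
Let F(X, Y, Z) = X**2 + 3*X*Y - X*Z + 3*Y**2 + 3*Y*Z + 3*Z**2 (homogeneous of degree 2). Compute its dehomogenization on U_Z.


f(x, y) = x**2 + 3*x*y - x + 3*y**2 + 3*y + 3

On U_Z we set Z = 1. Each monomial c·X^i·Y^j·Z^k in F becomes c·x^i·y^j·1^k = c·x^i·y^j.
Substituting Z = 1: F(X, Y, 1) = x**2 + 3*x*y - x + 3*y**2 + 3*y + 3.
Note: deg(f) ≤ deg(F) = 2; strict inequality happens when F is divisible by Z (lost terms).


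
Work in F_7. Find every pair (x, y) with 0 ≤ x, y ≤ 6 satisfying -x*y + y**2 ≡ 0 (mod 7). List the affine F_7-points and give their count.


Affine F_7-points: {(0, 0), (1, 0), (1, 1), (2, 0), (2, 2), (3, 0), (3, 3), (4, 0), (4, 4), (5, 0), (5, 5), (6, 0), (6, 6)}; count = 13.

For each of the 49 pairs (x, y) ∈ F_7², evaluate f(x, y) mod 7. Record the zeros.
  x = 0: [0↦0, 1↦1, 2↦4, 3↦2, 4↦2, 5↦4, 6↦1]  zeros at y ∈ {0}
  x = 1: [0↦0, 1↦0, 2↦2, 3↦6, 4↦5, 5↦6, 6↦2]  zeros at y ∈ {0, 1}
  x = 2: [0↦0, 1↦6, 2↦0, 3↦3, 4↦1, 5↦1, 6↦3]  zeros at y ∈ {0, 2}
  x = 3: [0↦0, 1↦5, 2↦5, 3↦0, 4↦4, 5↦3, 6↦4]  zeros at y ∈ {0, 3}
  x = 4: [0↦0, 1↦4, 2↦3, 3↦4, 4↦0, 5↦5, 6↦5]  zeros at y ∈ {0, 4}
  x = 5: [0↦0, 1↦3, 2↦1, 3↦1, 4↦3, 5↦0, 6↦6]  zeros at y ∈ {0, 5}
  x = 6: [0↦0, 1↦2, 2↦6, 3↦5, 4↦6, 5↦2, 6↦0]  zeros at y ∈ {0, 6}
Collecting zeros: affine points = {(0, 0), (1, 0), (1, 1), (2, 0), (2, 2), (3, 0), (3, 3), (4, 0), (4, 4), (5, 0), (5, 5), (6, 0), (6, 6)}.
Total count |C(F_7)_aff| = 13.


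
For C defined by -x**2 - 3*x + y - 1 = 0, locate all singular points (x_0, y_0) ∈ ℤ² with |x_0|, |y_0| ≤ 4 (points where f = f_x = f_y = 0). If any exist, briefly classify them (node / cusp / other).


No singular points in the scanned grid; C is smooth there.

Compute partial derivatives:
  f_x = -2*x - 3.
  f_y = 1.
f_y = 1 is a nonzero constant, so f_y never vanishes: no point (x, y) can satisfy f = f_x = f_y = 0. In particular no (x, y) ∈ {−4, ..., 4}² is singular; the curve is smooth.


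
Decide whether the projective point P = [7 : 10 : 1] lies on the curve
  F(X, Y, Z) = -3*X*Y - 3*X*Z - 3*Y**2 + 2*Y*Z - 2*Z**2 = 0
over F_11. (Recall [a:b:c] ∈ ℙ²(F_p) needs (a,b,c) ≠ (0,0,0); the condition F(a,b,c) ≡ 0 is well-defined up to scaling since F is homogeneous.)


F(7,10,1) ≡ 4 (mod 11); P is NOT on the curve.

Evaluate F(7, 10, 1) term-by-term (mod 11).
  -3*X*Y ↦ -3·7·10·1 = -210
  -3*X*Z ↦ -3·7·1·1 = -21
  -3*Y**2 ↦ -3·1·100·1 = -300
  2*Y*Z ↦ 2·1·10·1 = 20
  -2*Z**2 ↦ -2·1·1·1 = -2
Sum: F(7, 10, 1) = (-210) + (-21) + (-300) + (20) + (-2) = -513.
Reducing mod 11: -513 ≡ 4 (mod 11).
Since F(a, b, c) ≡ 4 ≠ 0 (mod 11), P does NOT lie on the curve.


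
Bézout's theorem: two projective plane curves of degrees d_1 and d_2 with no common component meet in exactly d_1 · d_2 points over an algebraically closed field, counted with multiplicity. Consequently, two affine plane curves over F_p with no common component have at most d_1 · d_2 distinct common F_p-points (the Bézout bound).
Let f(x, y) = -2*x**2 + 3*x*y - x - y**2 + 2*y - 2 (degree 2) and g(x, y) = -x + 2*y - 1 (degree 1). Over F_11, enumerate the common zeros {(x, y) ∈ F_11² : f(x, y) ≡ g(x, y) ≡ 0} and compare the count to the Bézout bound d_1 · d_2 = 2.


Common zeros: {(8, 10)}; count = 1; Bézout bound = 2.

deg(f) = 2, deg(g) = 1, so Bézout bound = 2.
Scan x ∈ F_11. For each x, list the y ∈ F_11 with f(x, y) ≡ 0 and those with g(x, y) ≡ 0 (mod 11); the common zeros in that column are the intersection.
  x = 0: f ≡ 0 at y ∈ ∅; g ≡ 0 at y ∈ {6}; common: ∅.
  x = 1: f ≡ 0 at y ∈ {6, 10}; g ≡ 0 at y ∈ {1}; common: ∅.
  x = 2: f ≡ 0 at y ∈ {2, 6}; g ≡ 0 at y ∈ {7}; common: ∅.
  x = 3: f ≡ 0 at y ∈ ∅; g ≡ 0 at y ∈ {2}; common: ∅.
  x = 4: f ≡ 0 at y ∈ {7}; g ≡ 0 at y ∈ {8}; common: ∅.
  x = 5: f ≡ 0 at y ∈ ∅; g ≡ 0 at y ∈ {3}; common: ∅.
  x = 6: f ≡ 0 at y ∈ {2, 7}; g ≡ 0 at y ∈ {9}; common: ∅.
  x = 7: f ≡ 0 at y ∈ ∅; g ≡ 0 at y ∈ {4}; common: ∅.
  x = 8: f ≡ 0 at y ∈ {5, 10}; g ≡ 0 at y ∈ {10}; common: {10}.
  x = 9: f ≡ 0 at y ∈ ∅; g ≡ 0 at y ∈ {5}; common: ∅.
  x = 10: f ≡ 0 at y ∈ {5}; g ≡ 0 at y ∈ {0}; common: ∅.
Collecting: common zeros = {(8, 10)}, so the count is 1.
Comparison with the Bézout bound: 1 ≤ 2 = deg(f)·deg(g), as expected for curves with no common component (the affine F_11-count falls short of the bound because intersections may lie at infinity, over extension fields, or carry multiplicity).


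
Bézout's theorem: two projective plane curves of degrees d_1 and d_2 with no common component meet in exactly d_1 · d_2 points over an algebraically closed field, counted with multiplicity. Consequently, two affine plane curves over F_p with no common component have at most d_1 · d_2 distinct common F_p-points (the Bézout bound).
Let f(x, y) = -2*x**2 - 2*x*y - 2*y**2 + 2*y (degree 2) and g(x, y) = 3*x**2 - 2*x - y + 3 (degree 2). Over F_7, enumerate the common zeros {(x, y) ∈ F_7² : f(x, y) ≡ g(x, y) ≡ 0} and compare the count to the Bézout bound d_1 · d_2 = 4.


Common zeros: {(5, 5), (6, 1)}; count = 2; Bézout bound = 4.

deg(f) = 2, deg(g) = 2, so Bézout bound = 4.
Scan x ∈ F_7. For each x, list the y ∈ F_7 with f(x, y) ≡ 0 and those with g(x, y) ≡ 0 (mod 7); the common zeros in that column are the intersection.
  x = 0: f ≡ 0 at y ∈ {0, 1}; g ≡ 0 at y ∈ {3}; common: ∅.
  x = 1: f ≡ 0 at y ∈ ∅; g ≡ 0 at y ∈ {4}; common: ∅.
  x = 2: f ≡ 0 at y ∈ ∅; g ≡ 0 at y ∈ {4}; common: ∅.
  x = 3: f ≡ 0 at y ∈ ∅; g ≡ 0 at y ∈ {3}; common: ∅.
  x = 4: f ≡ 0 at y ∈ {5, 6}; g ≡ 0 at y ∈ {1}; common: ∅.
  x = 5: f ≡ 0 at y ∈ {5}; g ≡ 0 at y ∈ {5}; common: {5}.
  x = 6: f ≡ 0 at y ∈ {1}; g ≡ 0 at y ∈ {1}; common: {1}.
Collecting: common zeros = {(5, 5), (6, 1)}, so the count is 2.
Comparison with the Bézout bound: 2 ≤ 4 = deg(f)·deg(g), as expected for curves with no common component (the affine F_7-count falls short of the bound because intersections may lie at infinity, over extension fields, or carry multiplicity).


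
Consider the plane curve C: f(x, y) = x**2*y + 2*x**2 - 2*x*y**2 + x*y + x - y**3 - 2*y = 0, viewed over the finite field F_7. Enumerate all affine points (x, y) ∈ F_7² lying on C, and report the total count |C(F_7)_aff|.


Affine F_7-points: {(0, 0), (1, 1), (1, 3), (3, 0), (4, 4), (5, 2), (6, 1), (6, 3), (6, 5)}; count = 9.

For each of the 49 pairs (x, y) ∈ F_7², evaluate f(x, y) mod 7. Record the zeros.
  x = 0: [0↦0, 1↦4, 2↦2, 3↦2, 4↦5, 5↦5, 6↦3]  zeros at y ∈ {0}
  x = 1: [0↦3, 1↦0, 2↦1, 3↦0, 4↦5, 5↦3, 6↦2]  zeros at y ∈ {1, 3}
  x = 2: [0↦3, 1↦2, 2↦1, 3↦1, 4↦3, 5↦1, 6↦3]  zeros at y ∈ ∅
  x = 3: [0↦0, 1↦3, 2↦2, 3↦5, 4↦6, 5↦6, 6↦6]  zeros at y ∈ {0}
  x = 4: [0↦1, 1↦3, 2↦4, 3↦5, 4↦0, 5↦4, 6↦4]  zeros at y ∈ {4}
  x = 5: [0↦6, 1↦2, 2↦0, 3↦1, 4↦6, 5↦2, 6↦4]  zeros at y ∈ {2}
  x = 6: [0↦1, 1↦0, 2↦4, 3↦0, 4↦3, 5↦0, 6↦6]  zeros at y ∈ {1, 3, 5}
Collecting zeros: affine points = {(0, 0), (1, 1), (1, 3), (3, 0), (4, 4), (5, 2), (6, 1), (6, 3), (6, 5)}.
Total count |C(F_7)_aff| = 9.


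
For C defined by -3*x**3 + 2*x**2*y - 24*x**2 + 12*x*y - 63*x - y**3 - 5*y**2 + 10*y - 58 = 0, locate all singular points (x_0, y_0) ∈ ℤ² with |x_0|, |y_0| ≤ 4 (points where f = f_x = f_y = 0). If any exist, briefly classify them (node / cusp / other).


Singular points: {(-3, -2)}; classification: node.

Compute partial derivatives:
  f_x = -9*x**2 + 4*x*y - 48*x + 12*y - 63.
  f_y = 2*x**2 + 12*x - 3*y**2 - 10*y + 10.
Scan x_0 ∈ {−4, ..., 4}. For each x_0, f_y(x_0, y) is a polynomial in y; find its integer roots y ∈ {−4, ..., 4}, then test f_x and f at those candidates.
  x = -4: f_y(-4, y) = -3*y**2 - 10*y - 6; no integer root y with |y| ≤ 4.
  x = -3: f_y(-3, y) = -3*y**2 - 10*y - 8; vanishes at y ∈ {-2}. (-3, -2): f_x = 0, f = 0 — SINGULAR.
  x = -2: f_y(-2, y) = -3*y**2 - 10*y - 6; no integer root y with |y| ≤ 4.
  x = -1: f_y(-1, y) = -3*y**2 - 10*y; vanishes at y ∈ {0}. (-1, 0): f_x = -24 ≠ 0.
  x = 0: f_y(0, y) = -3*y**2 - 10*y + 10; no integer root y with |y| ≤ 4.
  x = 1: f_y(1, y) = -3*y**2 - 10*y + 24; no integer root y with |y| ≤ 4.
  x = 2: f_y(2, y) = -3*y**2 - 10*y + 42; no integer root y with |y| ≤ 4.
  x = 3: f_y(3, y) = -3*y**2 - 10*y + 64; no integer root y with |y| ≤ 4.
  x = 4: f_y(4, y) = -3*y**2 - 10*y + 90; no integer root y with |y| ≤ 4.
Only singular point on the grid: (-3, -2).
Classify: substitute x = -3 + u, y = -2 + v and expand: f = -3*u**3 + 2*u**2*v - u**2 - v**3 + v**2.
No constant or linear terms (consistent with a singular point). Quadratic part: -u**2 + v**2. Cubic part: -3*u**3 + 2*u**2*v - v**3.
The quadratic part v**2 - u**2 = (v − u)(v + u) splits into two distinct linear factors, so there are two distinct tangent lines y − -2 = ±(x − -3) — this is a node (ordinary double point).
Classification: node.


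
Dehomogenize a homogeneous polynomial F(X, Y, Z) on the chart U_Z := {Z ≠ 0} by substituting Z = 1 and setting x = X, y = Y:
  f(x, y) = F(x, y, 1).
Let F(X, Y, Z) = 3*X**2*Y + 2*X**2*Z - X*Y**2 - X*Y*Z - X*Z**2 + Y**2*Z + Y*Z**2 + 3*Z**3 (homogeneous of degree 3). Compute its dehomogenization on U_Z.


f(x, y) = 3*x**2*y + 2*x**2 - x*y**2 - x*y - x + y**2 + y + 3

On U_Z we set Z = 1. Each monomial c·X^i·Y^j·Z^k in F becomes c·x^i·y^j·1^k = c·x^i·y^j.
Substituting Z = 1: F(X, Y, 1) = 3*x**2*y + 2*x**2 - x*y**2 - x*y - x + y**2 + y + 3.
Note: deg(f) ≤ deg(F) = 3; strict inequality happens when F is divisible by Z (lost terms).


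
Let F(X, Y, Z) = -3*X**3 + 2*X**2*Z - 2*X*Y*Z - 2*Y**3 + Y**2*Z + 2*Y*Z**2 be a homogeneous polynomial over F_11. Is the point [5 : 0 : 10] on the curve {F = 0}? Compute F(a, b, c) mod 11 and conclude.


F(5,0,10) ≡ 4 (mod 11); P is NOT on the curve.

Evaluate F(5, 0, 10) term-by-term (mod 11).
  -3*X**3 ↦ -3·125·1·1 = -375
  2*X**2*Z ↦ 2·25·1·10 = 500
  -2*X*Y*Z ↦ -2·5·0·10 = 0
  -2*Y**3 ↦ -2·1·0·1 = 0
  Y**2*Z ↦ 1·1·0·10 = 0
  2*Y*Z**2 ↦ 2·1·0·100 = 0
Sum: F(5, 0, 10) = (-375) + (500) + (0) + (0) + (0) + (0) = 125.
Reducing mod 11: 125 ≡ 4 (mod 11).
Since F(a, b, c) ≡ 4 ≠ 0 (mod 11), P does NOT lie on the curve.


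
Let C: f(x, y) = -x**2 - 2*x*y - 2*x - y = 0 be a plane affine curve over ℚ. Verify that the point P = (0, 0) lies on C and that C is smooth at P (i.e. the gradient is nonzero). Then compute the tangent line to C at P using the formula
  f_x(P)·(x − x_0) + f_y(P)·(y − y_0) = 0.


Tangent line at P: -2*x - y = 0.

Step 1: f(0, 0) = 0, so P lies on C.
Step 2: partial derivatives
  f_x(x, y) = -2*x - 2*y - 2, f_y(x, y) = -2*x - 1.
  f_x(P) = -2, f_y(P) = -1 (gradient nonzero, so P is smooth).
Step 3: tangent line at P: -2·(x − 0) + -1·(y − 0) = 0.
Expanding: -2*x - y = 0.


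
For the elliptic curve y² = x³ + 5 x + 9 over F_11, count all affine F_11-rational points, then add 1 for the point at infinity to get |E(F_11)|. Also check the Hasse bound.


Affine points = {(0, 3), (0, 8), (1, 2), (1, 9), (2, 4), (2, 7), (4, 4), (4, 7), (5, 4), (5, 7), (8, 0), (10, 5), (10, 6)}; affine count = 13; |E(F_11)| = 14.

Discriminant check: Δ ∝ 4a³ + 27b² = 4·5³ + 27·9² = 4·125 + 27·81 ≡ 3 (mod 11). Nonzero ⇒ E is nonsingular.
For each x ∈ F_11, compute rhs = x³ + 5·x + 9 mod 11, then count y ∈ F_11 with y² ≡ rhs.
  x = 0: rhs = 9, matching y values: 3, 8 (2 points).
  x = 1: rhs = 4, matching y values: 2, 9 (2 points).
  x = 2: rhs = 5, matching y values: 4, 7 (2 points).
  x = 3: rhs = 7, matching y values: none (0 points).
  x = 4: rhs = 5, matching y values: 4, 7 (2 points).
  x = 5: rhs = 5, matching y values: 4, 7 (2 points).
  x = 6: rhs = 2, matching y values: none (0 points).
  x = 7: rhs = 2, matching y values: none (0 points).
  x = 8: rhs = 0, matching y values: 0 (1 points).
  x = 9: rhs = 2, matching y values: none (0 points).
  x = 10: rhs = 3, matching y values: 5, 6 (2 points).
Total affine count: 13.
Full point count |E(F_11)| = 13 + 1 = 14.
Hasse bound: |14 − (11+1)| = |2| = 2 ≤ 2√11 ≈ 6.6332 ✓.


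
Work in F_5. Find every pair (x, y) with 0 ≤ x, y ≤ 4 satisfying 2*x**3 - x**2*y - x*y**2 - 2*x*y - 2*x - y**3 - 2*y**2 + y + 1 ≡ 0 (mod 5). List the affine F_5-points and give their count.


Affine F_5-points: {(1, 1), (2, 2), (3, 3)}; count = 3.

For each of the 25 pairs (x, y) ∈ F_5², evaluate f(x, y) mod 5. Record the zeros.
  x = 0: [0↦1, 1↦4, 2↦2, 3↦4, 4↦4]  zeros at y ∈ ∅
  x = 1: [0↦1, 1↦0, 2↦2, 3↦1, 4↦1]  zeros at y ∈ {1}
  x = 2: [0↦3, 1↦1, 2↦0, 3↦4, 4↦2]  zeros at y ∈ {2}
  x = 3: [0↦4, 1↦4, 2↦3, 3↦0, 4↦4]  zeros at y ∈ {3}
  x = 4: [0↦1, 1↦1, 2↦3, 3↦1, 4↦4]  zeros at y ∈ ∅
Collecting zeros: affine points = {(1, 1), (2, 2), (3, 3)}.
Total count |C(F_5)_aff| = 3.


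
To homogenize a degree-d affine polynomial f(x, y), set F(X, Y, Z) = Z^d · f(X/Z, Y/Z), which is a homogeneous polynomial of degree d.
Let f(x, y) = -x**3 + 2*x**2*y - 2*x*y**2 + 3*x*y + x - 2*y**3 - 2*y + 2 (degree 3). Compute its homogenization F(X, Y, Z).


F(X, Y, Z) = -X**3 + 2*X**2*Y - 2*X*Y**2 + 3*X*Y*Z + X*Z**2 - 2*Y**3 - 2*Y*Z**2 + 2*Z**3

deg(f) = 3.
Substitute x = X/Z, y = Y/Z into f, then multiply by Z^3.
  monomial -1·x^3·y^0 ↦ -1·X^3·Y^0·Z^0.
  monomial 2·x^2·y^1 ↦ 2·X^2·Y^1·Z^0.
  monomial -2·x^1·y^2 ↦ -2·X^1·Y^2·Z^0.
  monomial 3·x^1·y^1 ↦ 3·X^1·Y^1·Z^1.
  monomial 1·x^1·y^0 ↦ 1·X^1·Y^0·Z^2.
  monomial -2·x^0·y^3 ↦ -2·X^0·Y^3·Z^0.
  monomial -2·x^0·y^1 ↦ -2·X^0·Y^1·Z^2.
  monomial 2·x^0·y^0 ↦ 2·X^0·Y^0·Z^3.
Collecting: F(X, Y, Z) = -X**3 + 2*X**2*Y - 2*X*Y**2 + 3*X*Y*Z + X*Z**2 - 2*Y**3 - 2*Y*Z**2 + 2*Z**3.


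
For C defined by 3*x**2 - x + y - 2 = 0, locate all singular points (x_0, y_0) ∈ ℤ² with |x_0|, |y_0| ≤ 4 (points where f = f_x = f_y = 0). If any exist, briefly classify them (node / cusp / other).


No singular points in the scanned grid; C is smooth there.

Compute partial derivatives:
  f_x = 6*x - 1.
  f_y = 1.
f_y = 1 is a nonzero constant, so f_y never vanishes: no point (x, y) can satisfy f = f_x = f_y = 0. In particular no (x, y) ∈ {−4, ..., 4}² is singular; the curve is smooth.


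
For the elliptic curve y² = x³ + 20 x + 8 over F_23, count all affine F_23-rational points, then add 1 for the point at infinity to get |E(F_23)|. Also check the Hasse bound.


Affine points = {(0, 10), (0, 13), (1, 11), (1, 12), (3, 7), (3, 16), (5, 7), (5, 16), (7, 10), (7, 13), (8, 6), (8, 17), (10, 9), (10, 14), (11, 8), (11, 15), (13, 2), (13, 21), (15, 7), (15, 16), (16, 10), (16, 13), (18, 6), (18, 17), (19, 5), (19, 18), (20, 6), (20, 17), (21, 11), (21, 12)}; affine count = 30; |E(F_23)| = 31.

Discriminant check: Δ ∝ 4a³ + 27b² = 4·20³ + 27·8² = 4·8000 + 27·64 ≡ 10 (mod 23). Nonzero ⇒ E is nonsingular.
For each x ∈ F_23, compute rhs = x³ + 20·x + 8 mod 23, then count y ∈ F_23 with y² ≡ rhs.
  x = 0: rhs = 8, matching y values: 10, 13 (2 points).
  x = 1: rhs = 6, matching y values: 11, 12 (2 points).
  x = 2: rhs = 10, matching y values: none (0 points).
  x = 3: rhs = 3, matching y values: 7, 16 (2 points).
  x = 4: rhs = 14, matching y values: none (0 points).
  x = 5: rhs = 3, matching y values: 7, 16 (2 points).
  x = 6: rhs = 22, matching y values: none (0 points).
  x = 7: rhs = 8, matching y values: 10, 13 (2 points).
  x = 8: rhs = 13, matching y values: 6, 17 (2 points).
  x = 9: rhs = 20, matching y values: none (0 points).
  x = 10: rhs = 12, matching y values: 9, 14 (2 points).
  x = 11: rhs = 18, matching y values: 8, 15 (2 points).
  x = 12: rhs = 21, matching y values: none (0 points).
  x = 13: rhs = 4, matching y values: 2, 21 (2 points).
  x = 14: rhs = 19, matching y values: none (0 points).
  x = 15: rhs = 3, matching y values: 7, 16 (2 points).
  x = 16: rhs = 8, matching y values: 10, 13 (2 points).
  x = 17: rhs = 17, matching y values: none (0 points).
  x = 18: rhs = 13, matching y values: 6, 17 (2 points).
  x = 19: rhs = 2, matching y values: 5, 18 (2 points).
  x = 20: rhs = 13, matching y values: 6, 17 (2 points).
  x = 21: rhs = 6, matching y values: 11, 12 (2 points).
  x = 22: rhs = 10, matching y values: none (0 points).
Total affine count: 30.
Full point count |E(F_23)| = 30 + 1 = 31.
Hasse bound: |31 − (23+1)| = |7| = 7 ≤ 2√23 ≈ 9.5917 ✓.


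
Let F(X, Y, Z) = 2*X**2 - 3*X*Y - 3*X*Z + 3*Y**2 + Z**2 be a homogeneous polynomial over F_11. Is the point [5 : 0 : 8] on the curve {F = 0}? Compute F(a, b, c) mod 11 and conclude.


F(5,0,8) ≡ 5 (mod 11); P is NOT on the curve.

Evaluate F(5, 0, 8) term-by-term (mod 11).
  2*X**2 ↦ 2·25·1·1 = 50
  -3*X*Y ↦ -3·5·0·1 = 0
  -3*X*Z ↦ -3·5·1·8 = -120
  3*Y**2 ↦ 3·1·0·1 = 0
  Z**2 ↦ 1·1·1·64 = 64
Sum: F(5, 0, 8) = (50) + (0) + (-120) + (0) + (64) = -6.
Reducing mod 11: -6 ≡ 5 (mod 11).
Since F(a, b, c) ≡ 5 ≠ 0 (mod 11), P does NOT lie on the curve.


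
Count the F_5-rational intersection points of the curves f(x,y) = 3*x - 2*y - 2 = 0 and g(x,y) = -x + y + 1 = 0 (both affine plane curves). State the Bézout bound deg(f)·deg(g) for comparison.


Common zeros: {(0, 4)}; count = 1; Bézout bound = 1.

deg(f) = 1, deg(g) = 1, so Bézout bound = 1.
Scan x ∈ F_5. For each x, list the y ∈ F_5 with f(x, y) ≡ 0 and those with g(x, y) ≡ 0 (mod 5); the common zeros in that column are the intersection.
  x = 0: f ≡ 0 at y ∈ {4}; g ≡ 0 at y ∈ {4}; common: {4}.
  x = 1: f ≡ 0 at y ∈ {3}; g ≡ 0 at y ∈ {0}; common: ∅.
  x = 2: f ≡ 0 at y ∈ {2}; g ≡ 0 at y ∈ {1}; common: ∅.
  x = 3: f ≡ 0 at y ∈ {1}; g ≡ 0 at y ∈ {2}; common: ∅.
  x = 4: f ≡ 0 at y ∈ {0}; g ≡ 0 at y ∈ {3}; common: ∅.
Collecting: common zeros = {(0, 4)}, so the count is 1.
Comparison with the Bézout bound: 1 ≤ 1 = deg(f)·deg(g), as expected for curves with no common component (the bound is attained).


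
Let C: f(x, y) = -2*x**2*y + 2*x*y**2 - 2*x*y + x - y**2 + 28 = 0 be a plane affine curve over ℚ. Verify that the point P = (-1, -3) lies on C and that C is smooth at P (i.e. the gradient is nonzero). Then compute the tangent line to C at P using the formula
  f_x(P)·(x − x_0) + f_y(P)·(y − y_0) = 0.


Tangent line at P: 13*x + 18*y + 67 = 0.

Step 1: f(-1, -3) = 0, so P lies on C.
Step 2: partial derivatives
  f_x(x, y) = -4*x*y + 2*y**2 - 2*y + 1, f_y(x, y) = -2*x**2 + 4*x*y - 2*x - 2*y.
  f_x(P) = 13, f_y(P) = 18 (gradient nonzero, so P is smooth).
Step 3: tangent line at P: 13·(x − -1) + 18·(y − -3) = 0.
Expanding: 13*x + 18*y + 67 = 0.


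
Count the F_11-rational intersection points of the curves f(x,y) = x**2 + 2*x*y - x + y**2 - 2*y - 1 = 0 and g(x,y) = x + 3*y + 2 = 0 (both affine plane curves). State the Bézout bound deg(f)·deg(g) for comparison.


Common zeros: {(1, 10), (10, 7)}; count = 2; Bézout bound = 2.

deg(f) = 2, deg(g) = 1, so Bézout bound = 2.
Scan x ∈ F_11. For each x, list the y ∈ F_11 with f(x, y) ≡ 0 and those with g(x, y) ≡ 0 (mod 11); the common zeros in that column are the intersection.
  x = 0: f ≡ 0 at y ∈ ∅; g ≡ 0 at y ∈ {3}; common: ∅.
  x = 1: f ≡ 0 at y ∈ {1, 10}; g ≡ 0 at y ∈ {10}; common: {10}.
  x = 2: f ≡ 0 at y ∈ {10}; g ≡ 0 at y ∈ {6}; common: ∅.
  x = 3: f ≡ 0 at y ∈ ∅; g ≡ 0 at y ∈ {2}; common: ∅.
  x = 4: f ≡ 0 at y ∈ {0, 5}; g ≡ 0 at y ∈ {9}; common: ∅.
  x = 5: f ≡ 0 at y ∈ ∅; g ≡ 0 at y ∈ {5}; common: ∅.
  x = 6: f ≡ 0 at y ∈ ∅; g ≡ 0 at y ∈ {1}; common: ∅.
  x = 7: f ≡ 0 at y ∈ ∅; g ≡ 0 at y ∈ {8}; common: ∅.
  x = 8: f ≡ 0 at y ∈ {0, 8}; g ≡ 0 at y ∈ {4}; common: ∅.
  x = 9: f ≡ 0 at y ∈ {1, 5}; g ≡ 0 at y ∈ {0}; common: ∅.
  x = 10: f ≡ 0 at y ∈ {7, 8}; g ≡ 0 at y ∈ {7}; common: {7}.
Collecting: common zeros = {(1, 10), (10, 7)}, so the count is 2.
Comparison with the Bézout bound: 2 ≤ 2 = deg(f)·deg(g), as expected for curves with no common component (the bound is attained).


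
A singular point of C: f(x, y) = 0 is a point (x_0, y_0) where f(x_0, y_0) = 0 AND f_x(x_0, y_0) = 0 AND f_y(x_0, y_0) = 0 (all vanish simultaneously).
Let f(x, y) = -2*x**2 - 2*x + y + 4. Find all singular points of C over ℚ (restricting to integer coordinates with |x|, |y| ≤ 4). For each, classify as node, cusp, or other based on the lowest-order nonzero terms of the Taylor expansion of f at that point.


No singular points in the scanned grid; C is smooth there.

Compute partial derivatives:
  f_x = -4*x - 2.
  f_y = 1.
f_y = 1 is a nonzero constant, so f_y never vanishes: no point (x, y) can satisfy f = f_x = f_y = 0. In particular no (x, y) ∈ {−4, ..., 4}² is singular; the curve is smooth.


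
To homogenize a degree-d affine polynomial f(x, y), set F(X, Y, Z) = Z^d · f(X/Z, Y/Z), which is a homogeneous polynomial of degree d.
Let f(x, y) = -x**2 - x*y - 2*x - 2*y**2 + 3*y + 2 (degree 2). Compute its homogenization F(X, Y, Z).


F(X, Y, Z) = -X**2 - X*Y - 2*X*Z - 2*Y**2 + 3*Y*Z + 2*Z**2

deg(f) = 2.
Substitute x = X/Z, y = Y/Z into f, then multiply by Z^2.
  monomial -1·x^2·y^0 ↦ -1·X^2·Y^0·Z^0.
  monomial -1·x^1·y^1 ↦ -1·X^1·Y^1·Z^0.
  monomial -2·x^1·y^0 ↦ -2·X^1·Y^0·Z^1.
  monomial -2·x^0·y^2 ↦ -2·X^0·Y^2·Z^0.
  monomial 3·x^0·y^1 ↦ 3·X^0·Y^1·Z^1.
  monomial 2·x^0·y^0 ↦ 2·X^0·Y^0·Z^2.
Collecting: F(X, Y, Z) = -X**2 - X*Y - 2*X*Z - 2*Y**2 + 3*Y*Z + 2*Z**2.


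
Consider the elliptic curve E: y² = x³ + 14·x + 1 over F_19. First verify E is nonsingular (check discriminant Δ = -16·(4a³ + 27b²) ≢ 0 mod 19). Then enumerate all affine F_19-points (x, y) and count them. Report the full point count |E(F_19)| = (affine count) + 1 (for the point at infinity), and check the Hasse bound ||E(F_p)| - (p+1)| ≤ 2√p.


Affine points = {(0, 1), (0, 18), (1, 4), (1, 15), (4, 8), (4, 11), (5, 5), (5, 14), (6, 4), (6, 15), (7, 9), (7, 10), (8, 6), (8, 13), (9, 1), (9, 18), (10, 1), (10, 18), (11, 2), (11, 17), (12, 4), (12, 15), (13, 9), (13, 10), (18, 9), (18, 10)}; affine count = 26; |E(F_19)| = 27.

Discriminant check: Δ ∝ 4a³ + 27b² = 4·14³ + 27·1² = 4·2744 + 27·1 ≡ 2 (mod 19). Nonzero ⇒ E is nonsingular.
For each x ∈ F_19, compute rhs = x³ + 14·x + 1 mod 19, then count y ∈ F_19 with y² ≡ rhs.
  x = 0: rhs = 1, matching y values: 1, 18 (2 points).
  x = 1: rhs = 16, matching y values: 4, 15 (2 points).
  x = 2: rhs = 18, matching y values: none (0 points).
  x = 3: rhs = 13, matching y values: none (0 points).
  x = 4: rhs = 7, matching y values: 8, 11 (2 points).
  x = 5: rhs = 6, matching y values: 5, 14 (2 points).
  x = 6: rhs = 16, matching y values: 4, 15 (2 points).
  x = 7: rhs = 5, matching y values: 9, 10 (2 points).
  x = 8: rhs = 17, matching y values: 6, 13 (2 points).
  x = 9: rhs = 1, matching y values: 1, 18 (2 points).
  x = 10: rhs = 1, matching y values: 1, 18 (2 points).
  x = 11: rhs = 4, matching y values: 2, 17 (2 points).
  x = 12: rhs = 16, matching y values: 4, 15 (2 points).
  x = 13: rhs = 5, matching y values: 9, 10 (2 points).
  x = 14: rhs = 15, matching y values: none (0 points).
  x = 15: rhs = 14, matching y values: none (0 points).
  x = 16: rhs = 8, matching y values: none (0 points).
  x = 17: rhs = 3, matching y values: none (0 points).
  x = 18: rhs = 5, matching y values: 9, 10 (2 points).
Total affine count: 26.
Full point count |E(F_19)| = 26 + 1 = 27.
Hasse bound: |27 − (19+1)| = |7| = 7 ≤ 2√19 ≈ 8.7178 ✓.


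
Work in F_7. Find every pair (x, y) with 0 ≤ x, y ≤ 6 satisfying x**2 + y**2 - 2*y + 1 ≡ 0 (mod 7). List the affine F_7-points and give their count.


Affine F_7-points: {(0, 1)}; count = 1.

For each of the 49 pairs (x, y) ∈ F_7², evaluate f(x, y) mod 7. Record the zeros.
  x = 0: [0↦1, 1↦0, 2↦1, 3↦4, 4↦2, 5↦2, 6↦4]  zeros at y ∈ {1}
  x = 1: [0↦2, 1↦1, 2↦2, 3↦5, 4↦3, 5↦3, 6↦5]  zeros at y ∈ ∅
  x = 2: [0↦5, 1↦4, 2↦5, 3↦1, 4↦6, 5↦6, 6↦1]  zeros at y ∈ ∅
  x = 3: [0↦3, 1↦2, 2↦3, 3↦6, 4↦4, 5↦4, 6↦6]  zeros at y ∈ ∅
  x = 4: [0↦3, 1↦2, 2↦3, 3↦6, 4↦4, 5↦4, 6↦6]  zeros at y ∈ ∅
  x = 5: [0↦5, 1↦4, 2↦5, 3↦1, 4↦6, 5↦6, 6↦1]  zeros at y ∈ ∅
  x = 6: [0↦2, 1↦1, 2↦2, 3↦5, 4↦3, 5↦3, 6↦5]  zeros at y ∈ ∅
Collecting zeros: affine points = {(0, 1)}.
Total count |C(F_7)_aff| = 1.


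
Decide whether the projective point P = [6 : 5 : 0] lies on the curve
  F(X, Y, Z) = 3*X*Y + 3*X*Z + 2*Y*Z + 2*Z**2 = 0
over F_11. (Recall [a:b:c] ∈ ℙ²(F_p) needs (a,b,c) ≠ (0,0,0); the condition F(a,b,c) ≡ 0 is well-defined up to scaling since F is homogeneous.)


F(6,5,0) ≡ 2 (mod 11); P is NOT on the curve.

Evaluate F(6, 5, 0) term-by-term (mod 11).
  3*X*Y ↦ 3·6·5·1 = 90
  3*X*Z ↦ 3·6·1·0 = 0
  2*Y*Z ↦ 2·1·5·0 = 0
  2*Z**2 ↦ 2·1·1·0 = 0
Sum: F(6, 5, 0) = (90) + (0) + (0) + (0) = 90.
Reducing mod 11: 90 ≡ 2 (mod 11).
Since F(a, b, c) ≡ 2 ≠ 0 (mod 11), P does NOT lie on the curve.


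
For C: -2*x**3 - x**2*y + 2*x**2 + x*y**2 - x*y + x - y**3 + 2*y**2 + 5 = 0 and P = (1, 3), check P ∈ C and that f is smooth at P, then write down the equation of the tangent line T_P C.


Tangent line at P: -x - 11*y + 34 = 0.

Step 1: f(1, 3) = 0, so P lies on C.
Step 2: partial derivatives
  f_x(x, y) = -6*x**2 - 2*x*y + 4*x + y**2 - y + 1, f_y(x, y) = -x**2 + 2*x*y - x - 3*y**2 + 4*y.
  f_x(P) = -1, f_y(P) = -11 (gradient nonzero, so P is smooth).
Step 3: tangent line at P: -1·(x − 1) + -11·(y − 3) = 0.
Expanding: -x - 11*y + 34 = 0.


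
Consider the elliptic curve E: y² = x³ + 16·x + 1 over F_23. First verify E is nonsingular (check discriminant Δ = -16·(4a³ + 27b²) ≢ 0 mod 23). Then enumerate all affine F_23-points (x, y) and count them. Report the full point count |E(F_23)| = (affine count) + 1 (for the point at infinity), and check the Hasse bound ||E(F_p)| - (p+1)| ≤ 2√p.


Affine points = {(0, 1), (0, 22), (1, 8), (1, 15), (2, 8), (2, 15), (9, 0), (11, 6), (11, 17), (12, 9), (12, 14), (14, 5), (14, 18), (16, 11), (16, 12), (18, 7), (18, 16), (20, 8), (20, 15)}; affine count = 19; |E(F_23)| = 20.

Discriminant check: Δ ∝ 4a³ + 27b² = 4·16³ + 27·1² = 4·4096 + 27·1 ≡ 12 (mod 23). Nonzero ⇒ E is nonsingular.
For each x ∈ F_23, compute rhs = x³ + 16·x + 1 mod 23, then count y ∈ F_23 with y² ≡ rhs.
  x = 0: rhs = 1, matching y values: 1, 22 (2 points).
  x = 1: rhs = 18, matching y values: 8, 15 (2 points).
  x = 2: rhs = 18, matching y values: 8, 15 (2 points).
  x = 3: rhs = 7, matching y values: none (0 points).
  x = 4: rhs = 14, matching y values: none (0 points).
  x = 5: rhs = 22, matching y values: none (0 points).
  x = 6: rhs = 14, matching y values: none (0 points).
  x = 7: rhs = 19, matching y values: none (0 points).
  x = 8: rhs = 20, matching y values: none (0 points).
  x = 9: rhs = 0, matching y values: 0 (1 points).
  x = 10: rhs = 11, matching y values: none (0 points).
  x = 11: rhs = 13, matching y values: 6, 17 (2 points).
  x = 12: rhs = 12, matching y values: 9, 14 (2 points).
  x = 13: rhs = 14, matching y values: none (0 points).
  x = 14: rhs = 2, matching y values: 5, 18 (2 points).
  x = 15: rhs = 5, matching y values: none (0 points).
  x = 16: rhs = 6, matching y values: 11, 12 (2 points).
  x = 17: rhs = 11, matching y values: none (0 points).
  x = 18: rhs = 3, matching y values: 7, 16 (2 points).
  x = 19: rhs = 11, matching y values: none (0 points).
  x = 20: rhs = 18, matching y values: 8, 15 (2 points).
  x = 21: rhs = 7, matching y values: none (0 points).
  x = 22: rhs = 7, matching y values: none (0 points).
Total affine count: 19.
Full point count |E(F_23)| = 19 + 1 = 20.
Hasse bound: |20 − (23+1)| = |-4| = 4 ≤ 2√23 ≈ 9.5917 ✓.


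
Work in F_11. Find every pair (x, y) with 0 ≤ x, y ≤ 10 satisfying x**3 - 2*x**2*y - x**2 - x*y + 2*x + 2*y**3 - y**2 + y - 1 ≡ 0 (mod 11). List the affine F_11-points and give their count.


Affine F_11-points: {(1, 1), (1, 6), (1, 10), (2, 5), (3, 4), (4, 0), (7, 9), (10, 5)}; count = 8.

For each of the 121 pairs (x, y) ∈ F_11², evaluate f(x, y) mod 11. Record the zeros.
  x = 0: [0↦10, 1↦1, 2↦2, 3↦3, 4↦5, 5↦9, 6↦5, 7↦5, 8↦10, 9↦10, 10↦6]  zeros at y ∈ ∅
  x = 1: [0↦1, 1↦0, 2↦9, 3↦7, 4↦6, 5↦7, 6↦0, 7↦8, 8↦10, 9↦7, 10↦0]  zeros at y ∈ {1, 6, 10}
  x = 2: [0↦7, 1↦10, 2↦1, 3↦3, 4↦6, 5↦0, 6↦8, 7↦9, 8↦4, 9↦5, 10↦2]  zeros at y ∈ {5}
  x = 3: [0↦1, 1↦4, 2↦6, 3↦8, 4↦0, 5↦5, 6↦2, 7↦3, 8↦9, 9↦10, 10↦7]  zeros at y ∈ {4}
  x = 4: [0↦0, 1↦10, 2↦8, 3↦6, 4↦5, 5↦6, 6↦10, 7↦7, 8↦9, 9↦6, 10↦10]  zeros at y ∈ {0}
  x = 5: [0↦10, 1↦1, 2↦2, 3↦3, 4↦5, 5↦9, 6↦5, 7↦5, 8↦10, 9↦10, 10↦6]  zeros at y ∈ ∅
  x = 6: [0↦4, 1↦5, 2↦5, 3↦5, 4↦6, 5↦9, 6↦4, 7↦3, 8↦7, 9↦6, 10↦1]  zeros at y ∈ ∅
  x = 7: [0↦10, 1↦6, 2↦1, 3↦7, 4↦3, 5↦1, 6↦2, 7↦7, 8↦6, 9↦0, 10↦1]  zeros at y ∈ {9}
  x = 8: [0↦1, 1↦10, 2↦7, 3↦4, 4↦2, 5↦2, 6↦5, 7↦1, 8↦2, 9↦9, 10↦1]  zeros at y ∈ ∅
  x = 9: [0↦5, 1↦1, 2↦7, 3↦2, 4↦9, 5↦7, 6↦8, 7↦2, 8↦1, 9↦6, 10↦7]  zeros at y ∈ ∅
  x = 10: [0↦6, 1↦7, 2↦7, 3↦7, 4↦8, 5↦0, 6↦6, 7↦5, 8↦9, 9↦8, 10↦3]  zeros at y ∈ {5}
Collecting zeros: affine points = {(1, 1), (1, 6), (1, 10), (2, 5), (3, 4), (4, 0), (7, 9), (10, 5)}.
Total count |C(F_11)_aff| = 8.


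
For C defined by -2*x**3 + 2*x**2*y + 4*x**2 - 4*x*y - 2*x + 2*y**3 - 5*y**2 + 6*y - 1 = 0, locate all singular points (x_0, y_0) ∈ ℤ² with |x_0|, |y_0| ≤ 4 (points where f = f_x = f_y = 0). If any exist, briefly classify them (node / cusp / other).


Singular points: {(1, 1)}; classification: cusp.

Compute partial derivatives:
  f_x = -6*x**2 + 4*x*y + 8*x - 4*y - 2.
  f_y = 2*x**2 - 4*x + 6*y**2 - 10*y + 6.
Scan x_0 ∈ {−4, ..., 4}. For each x_0, f_y(x_0, y) is a polynomial in y; find its integer roots y ∈ {−4, ..., 4}, then test f_x and f at those candidates.
  x = -4: f_y(-4, y) = 6*y**2 - 10*y + 54; no integer root y with |y| ≤ 4.
  x = -3: f_y(-3, y) = 6*y**2 - 10*y + 36; no integer root y with |y| ≤ 4.
  x = -2: f_y(-2, y) = 6*y**2 - 10*y + 22; no integer root y with |y| ≤ 4.
  x = -1: f_y(-1, y) = 6*y**2 - 10*y + 12; no integer root y with |y| ≤ 4.
  x = 0: f_y(0, y) = 6*y**2 - 10*y + 6; no integer root y with |y| ≤ 4.
  x = 1: f_y(1, y) = 6*y**2 - 10*y + 4; vanishes at y ∈ {1}. (1, 1): f_x = 0, f = 0 — SINGULAR.
  x = 2: f_y(2, y) = 6*y**2 - 10*y + 6; no integer root y with |y| ≤ 4.
  x = 3: f_y(3, y) = 6*y**2 - 10*y + 12; no integer root y with |y| ≤ 4.
  x = 4: f_y(4, y) = 6*y**2 - 10*y + 22; no integer root y with |y| ≤ 4.
Only singular point on the grid: (1, 1).
Classify: substitute x = 1 + u, y = 1 + v and expand: f = -2*u**3 + 2*u**2*v + 2*v**3 + v**2.
No constant or linear terms (consistent with a singular point). Quadratic part: v**2. Cubic part: -2*u**3 + 2*u**2*v + 2*v**3.
The quadratic part v**2 is a perfect square, so there is a single (double) tangent line v = 0, i.e. y = 1. Restricting the cubic part to that line (v = 0) leaves -2*u**3 ≠ 0, so f is not divisible by v and the branch is v² ≈ 2*u**3 to lowest order — this is a cusp.
Classification: cusp.


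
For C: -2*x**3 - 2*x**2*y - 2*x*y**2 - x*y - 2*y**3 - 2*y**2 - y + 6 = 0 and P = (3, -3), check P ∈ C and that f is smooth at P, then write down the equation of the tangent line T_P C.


Tangent line at P: -33*x - 28*y + 15 = 0.

Step 1: f(3, -3) = 0, so P lies on C.
Step 2: partial derivatives
  f_x(x, y) = -6*x**2 - 4*x*y - 2*y**2 - y, f_y(x, y) = -2*x**2 - 4*x*y - x - 6*y**2 - 4*y - 1.
  f_x(P) = -33, f_y(P) = -28 (gradient nonzero, so P is smooth).
Step 3: tangent line at P: -33·(x − 3) + -28·(y − -3) = 0.
Expanding: -33*x - 28*y + 15 = 0.


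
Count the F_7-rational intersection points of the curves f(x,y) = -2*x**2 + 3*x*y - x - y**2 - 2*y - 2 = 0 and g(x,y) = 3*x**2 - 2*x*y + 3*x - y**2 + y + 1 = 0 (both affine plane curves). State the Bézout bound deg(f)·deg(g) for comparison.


Common zeros: {(1, 6)}; count = 1; Bézout bound = 4.

deg(f) = 2, deg(g) = 2, so Bézout bound = 4.
Scan x ∈ F_7. For each x, list the y ∈ F_7 with f(x, y) ≡ 0 and those with g(x, y) ≡ 0 (mod 7); the common zeros in that column are the intersection.
  x = 0: f ≡ 0 at y ∈ ∅; g ≡ 0 at y ∈ ∅; common: ∅.
  x = 1: f ≡ 0 at y ∈ {2, 6}; g ≡ 0 at y ∈ {0, 6}; common: {6}.
  x = 2: f ≡ 0 at y ∈ ∅; g ≡ 0 at y ∈ {5, 6}; common: ∅.
  x = 3: f ≡ 0 at y ∈ ∅; g ≡ 0 at y ∈ ∅; common: ∅.
  x = 4: f ≡ 0 at y ∈ {4, 6}; g ≡ 0 at y ∈ ∅; common: ∅.
  x = 5: f ≡ 0 at y ∈ {2, 4}; g ≡ 0 at y ∈ {0, 5}; common: ∅.
  x = 6: f ≡ 0 at y ∈ ∅; g ≡ 0 at y ∈ ∅; common: ∅.
Collecting: common zeros = {(1, 6)}, so the count is 1.
Comparison with the Bézout bound: 1 ≤ 4 = deg(f)·deg(g), as expected for curves with no common component (the affine F_7-count falls short of the bound because intersections may lie at infinity, over extension fields, or carry multiplicity).


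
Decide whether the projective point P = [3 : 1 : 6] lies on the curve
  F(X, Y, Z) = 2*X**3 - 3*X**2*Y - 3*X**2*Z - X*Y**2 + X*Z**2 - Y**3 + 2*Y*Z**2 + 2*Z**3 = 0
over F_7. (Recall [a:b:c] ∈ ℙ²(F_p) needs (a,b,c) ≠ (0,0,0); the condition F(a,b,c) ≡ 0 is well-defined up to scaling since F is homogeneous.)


F(3,1,6) ≡ 4 (mod 7); P is NOT on the curve.

Evaluate F(3, 1, 6) term-by-term (mod 7).
  2*X**3 ↦ 2·27·1·1 = 54
  -3*X**2*Y ↦ -3·9·1·1 = -27
  -3*X**2*Z ↦ -3·9·1·6 = -162
  -X*Y**2 ↦ -1·3·1·1 = -3
  X*Z**2 ↦ 1·3·1·36 = 108
  -Y**3 ↦ -1·1·1·1 = -1
  2*Y*Z**2 ↦ 2·1·1·36 = 72
  2*Z**3 ↦ 2·1·1·216 = 432
Sum: F(3, 1, 6) = (54) + (-27) + (-162) + (-3) + (108) + (-1) + (72) + (432) = 473.
Reducing mod 7: 473 ≡ 4 (mod 7).
Since F(a, b, c) ≡ 4 ≠ 0 (mod 7), P does NOT lie on the curve.


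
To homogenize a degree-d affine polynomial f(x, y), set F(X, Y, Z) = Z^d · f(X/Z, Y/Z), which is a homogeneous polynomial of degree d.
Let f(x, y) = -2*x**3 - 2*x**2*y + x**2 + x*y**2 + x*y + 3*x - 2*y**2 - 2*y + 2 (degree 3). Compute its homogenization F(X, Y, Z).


F(X, Y, Z) = -2*X**3 - 2*X**2*Y + X**2*Z + X*Y**2 + X*Y*Z + 3*X*Z**2 - 2*Y**2*Z - 2*Y*Z**2 + 2*Z**3

deg(f) = 3.
Substitute x = X/Z, y = Y/Z into f, then multiply by Z^3.
  monomial -2·x^3·y^0 ↦ -2·X^3·Y^0·Z^0.
  monomial -2·x^2·y^1 ↦ -2·X^2·Y^1·Z^0.
  monomial 1·x^2·y^0 ↦ 1·X^2·Y^0·Z^1.
  monomial 1·x^1·y^2 ↦ 1·X^1·Y^2·Z^0.
  monomial 1·x^1·y^1 ↦ 1·X^1·Y^1·Z^1.
  monomial 3·x^1·y^0 ↦ 3·X^1·Y^0·Z^2.
  monomial -2·x^0·y^2 ↦ -2·X^0·Y^2·Z^1.
  monomial -2·x^0·y^1 ↦ -2·X^0·Y^1·Z^2.
  monomial 2·x^0·y^0 ↦ 2·X^0·Y^0·Z^3.
Collecting: F(X, Y, Z) = -2*X**3 - 2*X**2*Y + X**2*Z + X*Y**2 + X*Y*Z + 3*X*Z**2 - 2*Y**2*Z - 2*Y*Z**2 + 2*Z**3.


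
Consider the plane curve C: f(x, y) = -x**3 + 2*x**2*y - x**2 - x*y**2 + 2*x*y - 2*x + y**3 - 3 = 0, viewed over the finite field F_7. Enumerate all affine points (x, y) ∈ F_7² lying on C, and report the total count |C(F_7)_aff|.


Affine F_7-points: {(1, 0), (4, 0), (6, 3)}; count = 3.

For each of the 49 pairs (x, y) ∈ F_7², evaluate f(x, y) mod 7. Record the zeros.
  x = 0: [0↦4, 1↦5, 2↦5, 3↦3, 4↦5, 5↦3, 6↦3]  zeros at y ∈ ∅
  x = 1: [0↦0, 1↦4, 2↦5, 3↦2, 4↦1, 5↦1, 6↦1]  zeros at y ∈ {0}
  x = 2: [0↦2, 1↦6, 2↦5, 3↦5, 4↦5, 5↦4, 6↦1]  zeros at y ∈ ∅
  x = 3: [0↦4, 1↦5, 2↦6, 3↦6, 4↦4, 5↦6, 6↦4]  zeros at y ∈ ∅
  x = 4: [0↦0, 1↦2, 2↦2, 3↦6, 4↦6, 5↦1, 6↦4]  zeros at y ∈ {0}
  x = 5: [0↦5, 1↦5, 2↦1, 3↦6, 4↦5, 5↦4, 6↦2]  zeros at y ∈ ∅
  x = 6: [0↦6, 1↦1, 2↦4, 3↦0, 4↦2, 5↦2, 6↦6]  zeros at y ∈ {3}
Collecting zeros: affine points = {(1, 0), (4, 0), (6, 3)}.
Total count |C(F_7)_aff| = 3.


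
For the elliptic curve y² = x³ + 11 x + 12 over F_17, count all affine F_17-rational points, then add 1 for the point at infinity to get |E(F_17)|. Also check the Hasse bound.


Affine points = {(2, 5), (2, 12), (3, 2), (3, 15), (4, 1), (4, 16), (8, 0), (10, 0), (11, 6), (11, 11), (12, 6), (12, 11), (15, 4), (15, 13), (16, 0)}; affine count = 15; |E(F_17)| = 16.

Discriminant check: Δ ∝ 4a³ + 27b² = 4·11³ + 27·12² = 4·1331 + 27·144 ≡ 15 (mod 17). Nonzero ⇒ E is nonsingular.
For each x ∈ F_17, compute rhs = x³ + 11·x + 12 mod 17, then count y ∈ F_17 with y² ≡ rhs.
  x = 0: rhs = 12, matching y values: none (0 points).
  x = 1: rhs = 7, matching y values: none (0 points).
  x = 2: rhs = 8, matching y values: 5, 12 (2 points).
  x = 3: rhs = 4, matching y values: 2, 15 (2 points).
  x = 4: rhs = 1, matching y values: 1, 16 (2 points).
  x = 5: rhs = 5, matching y values: none (0 points).
  x = 6: rhs = 5, matching y values: none (0 points).
  x = 7: rhs = 7, matching y values: none (0 points).
  x = 8: rhs = 0, matching y values: 0 (1 points).
  x = 9: rhs = 7, matching y values: none (0 points).
  x = 10: rhs = 0, matching y values: 0 (1 points).
  x = 11: rhs = 2, matching y values: 6, 11 (2 points).
  x = 12: rhs = 2, matching y values: 6, 11 (2 points).
  x = 13: rhs = 6, matching y values: none (0 points).
  x = 14: rhs = 3, matching y values: none (0 points).
  x = 15: rhs = 16, matching y values: 4, 13 (2 points).
  x = 16: rhs = 0, matching y values: 0 (1 points).
Total affine count: 15.
Full point count |E(F_17)| = 15 + 1 = 16.
Hasse bound: |16 − (17+1)| = |-2| = 2 ≤ 2√17 ≈ 8.2462 ✓.


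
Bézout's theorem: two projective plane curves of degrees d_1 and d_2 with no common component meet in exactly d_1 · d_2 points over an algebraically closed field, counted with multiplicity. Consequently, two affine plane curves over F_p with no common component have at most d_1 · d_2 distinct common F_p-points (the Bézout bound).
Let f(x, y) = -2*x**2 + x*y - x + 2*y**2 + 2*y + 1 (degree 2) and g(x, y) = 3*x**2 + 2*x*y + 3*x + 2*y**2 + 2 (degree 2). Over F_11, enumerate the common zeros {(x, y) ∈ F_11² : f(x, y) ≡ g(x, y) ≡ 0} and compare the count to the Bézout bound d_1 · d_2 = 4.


Common zeros: ∅; count = 0; Bézout bound = 4.

deg(f) = 2, deg(g) = 2, so Bézout bound = 4.
Scan x ∈ F_11. For each x, list the y ∈ F_11 with f(x, y) ≡ 0 and those with g(x, y) ≡ 0 (mod 11); the common zeros in that column are the intersection.
  x = 0: f ≡ 0 at y ∈ ∅; g ≡ 0 at y ∈ ∅; common: ∅.
  x = 1: f ≡ 0 at y ∈ {6, 9}; g ≡ 0 at y ∈ ∅; common: ∅.
  x = 2: f ≡ 0 at y ∈ {10}; g ≡ 0 at y ∈ ∅; common: ∅.
  x = 3: f ≡ 0 at y ∈ {5, 9}; g ≡ 0 at y ∈ ∅; common: ∅.
  x = 4: f ≡ 0 at y ∈ ∅; g ≡ 0 at y ∈ ∅; common: ∅.
  x = 5: f ≡ 0 at y ∈ ∅; g ≡ 0 at y ∈ ∅; common: ∅.
  x = 6: f ≡ 0 at y ∈ {0, 7}; g ≡ 0 at y ∈ {8}; common: ∅.
  x = 7: f ≡ 0 at y ∈ {6}; g ≡ 0 at y ∈ ∅; common: ∅.
  x = 8: f ≡ 0 at y ∈ {7, 10}; g ≡ 0 at y ∈ ∅; common: ∅.
  x = 9: f ≡ 0 at y ∈ ∅; g ≡ 0 at y ∈ ∅; common: ∅.
  x = 10: f ≡ 0 at y ∈ {0, 5}; g ≡ 0 at y ∈ ∅; common: ∅.
Collecting: common zeros = ∅, so the count is 0.
Comparison with the Bézout bound: 0 ≤ 4 = deg(f)·deg(g), as expected for curves with no common component (the affine F_11-count falls short of the bound because intersections may lie at infinity, over extension fields, or carry multiplicity).
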